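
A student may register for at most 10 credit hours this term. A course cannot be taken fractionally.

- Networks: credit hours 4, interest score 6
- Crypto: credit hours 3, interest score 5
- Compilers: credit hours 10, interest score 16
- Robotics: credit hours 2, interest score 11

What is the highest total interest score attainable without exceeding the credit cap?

22

Crypto + Robotics: credit hours 3 + 2 = 5 ≤ 10, interest score 5 + 11 = 16.
Networks + Robotics: credit hours 4 + 2 = 6 ≤ 10, interest score 6 + 11 = 17.
Networks + Crypto + Robotics: credit hours 4 + 3 + 2 = 9 ≤ 10, interest score 6 + 5 + 11 = 22.
Best is Networks, Crypto, and Robotics with total interest score 22.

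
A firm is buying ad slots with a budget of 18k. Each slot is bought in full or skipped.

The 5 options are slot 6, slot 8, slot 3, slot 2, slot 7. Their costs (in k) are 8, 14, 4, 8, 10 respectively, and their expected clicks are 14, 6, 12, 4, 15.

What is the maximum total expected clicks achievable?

29

This is a 0-1 knapsack instance.
Allowing fractional choices, the relaxed optimum would be about 35.0, but ad slots are indivisible.
slot 6 + slot 7: cost 8 + 10 = 18 ≤ 18, expected clicks 14 + 15 = 29.
slot 6 + slot 3: cost 8 + 4 = 12 ≤ 18, expected clicks 14 + 12 = 26.
slot 3 + slot 7: cost 4 + 10 = 14 ≤ 18, expected clicks 12 + 15 = 27.
Best is slot 6 and slot 7 with total expected clicks 29.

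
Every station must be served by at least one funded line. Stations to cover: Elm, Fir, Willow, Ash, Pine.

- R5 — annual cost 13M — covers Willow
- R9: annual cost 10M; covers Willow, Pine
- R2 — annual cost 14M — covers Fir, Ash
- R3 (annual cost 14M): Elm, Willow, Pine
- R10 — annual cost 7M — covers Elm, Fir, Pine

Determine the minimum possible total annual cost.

This is a weighted set-cover instance.
The greedy cost-per-new-station heuristic would pick R10, R9, and R2 for 31, but a cheaper cover exists.
Choose R2 and R3: together they cover Elm, Fir, Willow, Ash, Pine — every station.
Total annual cost: 14 + 14 = 28.
No cover costs less than 28.

28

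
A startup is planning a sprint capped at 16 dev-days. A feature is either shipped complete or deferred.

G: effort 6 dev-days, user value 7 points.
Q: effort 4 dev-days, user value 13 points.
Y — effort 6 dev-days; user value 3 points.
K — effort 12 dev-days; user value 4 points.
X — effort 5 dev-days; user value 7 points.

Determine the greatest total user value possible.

Q + Y + X: effort 4 + 6 + 5 = 15 ≤ 16, user value 13 + 3 + 7 = 23.
G + Q + X: effort 6 + 4 + 5 = 15 ≤ 16, user value 7 + 13 + 7 = 27.
G + Q + Y: effort 6 + 4 + 6 = 16 ≤ 16, user value 7 + 13 + 3 = 23.
Best is G, Q, and X with total user value 27.

27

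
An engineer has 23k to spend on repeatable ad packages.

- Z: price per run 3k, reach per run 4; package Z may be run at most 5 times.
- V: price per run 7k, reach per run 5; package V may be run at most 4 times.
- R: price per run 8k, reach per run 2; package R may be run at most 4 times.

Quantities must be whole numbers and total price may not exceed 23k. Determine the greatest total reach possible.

25

This is a bounded integer knapsack.
Z has the best ratio (4/3); taking only Z gives at most 5×4 = 20 (stopped by the supply cap of 5).
Mixing does better — 5×Z and 1×V: price 22 ≤ 23, reach 5·4 + 1·5 = 25.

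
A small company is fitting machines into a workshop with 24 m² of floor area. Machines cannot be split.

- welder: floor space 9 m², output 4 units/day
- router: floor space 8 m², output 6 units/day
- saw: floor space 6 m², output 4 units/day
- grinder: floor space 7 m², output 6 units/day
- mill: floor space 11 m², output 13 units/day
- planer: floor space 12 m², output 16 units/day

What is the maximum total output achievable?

29

Allowing fractional choices, the relaxed optimum would be about 29.9, but machines are indivisible.
mill + planer: floor space 11 + 12 = 23 ≤ 24, output 13 + 16 = 29.
saw + grinder + mill: floor space 6 + 7 + 11 = 24 ≤ 24, output 4 + 6 + 13 = 23.
Best is mill and planer with total output 29.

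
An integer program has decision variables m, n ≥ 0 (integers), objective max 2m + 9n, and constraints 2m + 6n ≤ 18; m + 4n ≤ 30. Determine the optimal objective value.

(m,n)=(0,3): 2·0+6·3=18≤18, 1·0+4·3=12≤30, objective 27.
(m,n)=(1,2): 2·1+6·2=14≤18, 1·1+4·2=9≤30, objective 20.
The best lattice point is (0,3), giving 27.

27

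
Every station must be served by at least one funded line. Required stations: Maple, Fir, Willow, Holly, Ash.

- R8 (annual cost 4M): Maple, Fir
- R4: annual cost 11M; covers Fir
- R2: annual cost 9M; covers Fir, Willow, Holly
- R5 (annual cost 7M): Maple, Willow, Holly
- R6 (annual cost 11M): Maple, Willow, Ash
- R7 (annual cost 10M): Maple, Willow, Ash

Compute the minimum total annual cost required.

19

The greedy cost-per-new-station heuristic would pick R8, R5, and R7 for 21, but a cheaper cover exists.
Choose R2 and R7: together they cover Maple, Fir, Willow, Holly, Ash — every station.
Total annual cost: 9 + 10 = 19.
No cover costs less than 19.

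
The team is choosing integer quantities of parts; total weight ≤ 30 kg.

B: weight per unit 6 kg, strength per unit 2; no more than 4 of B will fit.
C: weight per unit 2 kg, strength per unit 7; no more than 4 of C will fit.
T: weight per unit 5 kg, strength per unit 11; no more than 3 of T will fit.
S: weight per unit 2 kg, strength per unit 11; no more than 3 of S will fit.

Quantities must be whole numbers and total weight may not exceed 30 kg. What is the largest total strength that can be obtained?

94

This is a bounded integer knapsack.
4×C, 3×T, and 3×S: weight 29 ≤ 30, strength 4·7 + 3·11 + 3·11 = 94.
3×C, 3×T, and 3×S: weight 27 ≤ 30, strength 3·7 + 3·11 + 3·11 = 87.
Best is 94.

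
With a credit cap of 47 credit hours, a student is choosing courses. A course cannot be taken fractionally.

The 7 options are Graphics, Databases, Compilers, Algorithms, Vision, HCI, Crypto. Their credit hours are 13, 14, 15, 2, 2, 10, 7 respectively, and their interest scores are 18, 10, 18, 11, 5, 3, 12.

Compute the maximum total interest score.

64

Allowing fractional choices, the relaxed optimum would be about 69.7, but courses are indivisible.
Graphics + Databases + Compilers + Algorithms + Vision: credit hours 13 + 14 + 15 + 2 + 2 = 46 ≤ 47, interest score 18 + 10 + 18 + 11 + 5 = 62.
Graphics + Compilers + Algorithms + HCI + Crypto: credit hours 13 + 15 + 2 + 10 + 7 = 47 ≤ 47, interest score 18 + 18 + 11 + 3 + 12 = 62.
Graphics + Compilers + Algorithms + Vision + Crypto: credit hours 13 + 15 + 2 + 2 + 7 = 39 ≤ 47, interest score 18 + 18 + 11 + 5 + 12 = 64.
Best is Graphics, Compilers, Algorithms, Vision, and Crypto with total interest score 64.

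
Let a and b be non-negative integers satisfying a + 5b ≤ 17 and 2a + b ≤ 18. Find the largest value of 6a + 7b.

The continuous relaxation peaks at (8.11, 1.78) with value 61.11; rounding to a feasible lattice point costs some objective.
(a,b)=(7,2): 1·7+5·2=17≤17, 2·7+1·2=16≤18, objective 56.
(a,b)=(8,1): 1·8+5·1=13≤17, 2·8+1·1=17≤18, objective 55.
(a,b)=(9,0): 1·9+5·0=9≤17, 2·9+1·0=18≤18, objective 54.
The best lattice point is (7,2), giving 56.

56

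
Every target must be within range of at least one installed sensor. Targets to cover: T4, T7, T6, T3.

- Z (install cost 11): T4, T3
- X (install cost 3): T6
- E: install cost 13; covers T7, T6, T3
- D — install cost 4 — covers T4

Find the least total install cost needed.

17

This is an integer covering problem.
The greedy cost-per-new-target heuristic would pick X, D, and E for 20, but a cheaper cover exists.
Choose E and D: together they cover T4, T7, T6, T3 — every target.
Total install cost: 13 + 4 = 17.
No cover costs less than 17.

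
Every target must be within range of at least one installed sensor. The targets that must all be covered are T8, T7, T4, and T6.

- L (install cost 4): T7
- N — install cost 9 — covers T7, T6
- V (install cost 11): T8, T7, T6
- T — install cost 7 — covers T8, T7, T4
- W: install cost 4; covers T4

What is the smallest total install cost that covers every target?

15

The greedy cost-per-new-target heuristic would pick T and N for 16, but a cheaper cover exists.
Choose V and W: together they cover T8, T7, T4, T6 — every target.
Total install cost: 11 + 4 = 15.
No cover costs less than 15.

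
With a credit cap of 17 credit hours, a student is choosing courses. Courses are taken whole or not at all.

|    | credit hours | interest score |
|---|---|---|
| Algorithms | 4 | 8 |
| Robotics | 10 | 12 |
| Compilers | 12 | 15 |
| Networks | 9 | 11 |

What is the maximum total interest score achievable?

Allowing fractional choices, the relaxed optimum would be about 24.2, but courses are indivisible.
Algorithms + Compilers: credit hours 4 + 12 = 16 ≤ 17, interest score 8 + 15 = 23.
Algorithms + Networks: credit hours 4 + 9 = 13 ≤ 17, interest score 8 + 11 = 19.
Algorithms + Robotics: credit hours 4 + 10 = 14 ≤ 17, interest score 8 + 12 = 20.
Best is Algorithms and Compilers with total interest score 23.

23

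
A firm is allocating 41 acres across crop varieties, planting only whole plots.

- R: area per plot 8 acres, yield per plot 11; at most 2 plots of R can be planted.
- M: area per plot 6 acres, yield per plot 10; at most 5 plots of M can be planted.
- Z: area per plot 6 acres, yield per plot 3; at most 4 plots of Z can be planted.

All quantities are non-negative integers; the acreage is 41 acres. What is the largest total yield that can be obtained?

62

Take 2×R and 4×M: area 40 ≤ 41, yield 2·11 + 4·10 = 62.
No other integer combination yields more.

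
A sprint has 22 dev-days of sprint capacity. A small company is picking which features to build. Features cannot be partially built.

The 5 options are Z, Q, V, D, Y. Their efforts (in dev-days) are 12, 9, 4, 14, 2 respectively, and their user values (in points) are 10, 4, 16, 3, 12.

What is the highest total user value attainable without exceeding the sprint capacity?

38

Allowing fractional choices, the relaxed optimum would be about 39.8, but features are indivisible.
Q + V + Y: effort 9 + 4 + 2 = 15 ≤ 22, user value 4 + 16 + 12 = 32.
Z + V + Y: effort 12 + 4 + 2 = 18 ≤ 22, user value 10 + 16 + 12 = 38.
V + D + Y: effort 4 + 14 + 2 = 20 ≤ 22, user value 16 + 3 + 12 = 31.
Best is Z, V, and Y with total user value 38.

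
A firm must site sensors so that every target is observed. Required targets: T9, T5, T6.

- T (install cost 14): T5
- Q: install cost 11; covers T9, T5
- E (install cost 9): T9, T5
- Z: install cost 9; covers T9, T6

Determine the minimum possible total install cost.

Choose E and Z: together they cover T9, T5, T6 — every target.
Total install cost: 9 + 9 = 18.

18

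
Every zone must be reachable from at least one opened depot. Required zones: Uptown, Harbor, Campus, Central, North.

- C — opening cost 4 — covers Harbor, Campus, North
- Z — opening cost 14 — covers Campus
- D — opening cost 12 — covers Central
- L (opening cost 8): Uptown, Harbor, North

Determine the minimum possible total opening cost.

Choose C, D, and L: together they cover Uptown, Harbor, Campus, Central, North — every zone.
Total opening cost: 4 + 12 + 8 = 24.
No cover costs less than 24.

24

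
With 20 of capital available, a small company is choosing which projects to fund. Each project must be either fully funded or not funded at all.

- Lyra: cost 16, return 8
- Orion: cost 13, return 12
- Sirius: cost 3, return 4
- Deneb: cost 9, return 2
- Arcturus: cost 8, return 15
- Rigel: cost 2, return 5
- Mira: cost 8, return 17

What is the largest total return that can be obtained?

Allowing fractional choices, the relaxed optimum would be about 39.7, but projects are indivisible.
Sirius + Arcturus + Mira: cost 3 + 8 + 8 = 19 ≤ 20, return 4 + 15 + 17 = 36.
Arcturus + Rigel + Mira: cost 8 + 2 + 8 = 18 ≤ 20, return 15 + 5 + 17 = 37.
Arcturus + Mira: cost 8 + 8 = 16 ≤ 20, return 15 + 17 = 32.
Best is Arcturus, Rigel, and Mira with total return 37.

37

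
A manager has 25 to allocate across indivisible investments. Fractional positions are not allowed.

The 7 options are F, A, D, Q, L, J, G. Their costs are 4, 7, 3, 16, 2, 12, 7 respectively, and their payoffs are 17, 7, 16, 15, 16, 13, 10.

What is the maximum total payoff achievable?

This is an integer program with binary decision variables.
Take F, A, D, L, and G: cost 4 + 7 + 3 + 2 + 7 = 23 ≤ 25, payoff 17 + 7 + 16 + 16 + 10 = 66.
No other feasible combination does better.

66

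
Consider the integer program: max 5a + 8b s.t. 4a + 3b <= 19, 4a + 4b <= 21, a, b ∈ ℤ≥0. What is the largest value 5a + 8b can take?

40

The continuous relaxation peaks at (0, 5.25) with value 42.00; rounding to a feasible lattice point costs some objective.
(a,b)=(0,5): 4·0+3·5=15≤19, 4·0+4·5=20≤21, objective 40.
(a,b)=(1,4): 4·1+3·4=16≤19, 4·1+4·4=20≤21, objective 37.
The best lattice point is (0,5), giving 40.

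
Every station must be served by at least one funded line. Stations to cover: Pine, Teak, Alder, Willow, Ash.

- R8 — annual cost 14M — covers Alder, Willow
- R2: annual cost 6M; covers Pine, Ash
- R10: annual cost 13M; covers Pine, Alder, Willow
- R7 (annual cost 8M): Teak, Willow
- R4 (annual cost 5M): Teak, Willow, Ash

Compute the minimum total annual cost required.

The greedy cost-per-new-station heuristic would pick R4, R2, and R10 for 24, but a cheaper cover exists.
Choose R10 and R4: together they cover Pine, Teak, Alder, Willow, Ash — every station.
Total annual cost: 13 + 5 = 18.
No cover costs less than 18.

18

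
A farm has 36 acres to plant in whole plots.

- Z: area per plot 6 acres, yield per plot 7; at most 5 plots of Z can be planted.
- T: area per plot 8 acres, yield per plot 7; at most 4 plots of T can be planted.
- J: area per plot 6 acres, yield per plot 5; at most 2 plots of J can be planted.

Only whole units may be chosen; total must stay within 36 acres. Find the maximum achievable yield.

40

This is a bounded integer knapsack.
4×Z and 2×J: area 36 ≤ 36, yield 4·7 + 2·5 = 38.
5×Z and 1×J: area 36 ≤ 36, yield 5·7 + 1·5 = 40.
Best is 40.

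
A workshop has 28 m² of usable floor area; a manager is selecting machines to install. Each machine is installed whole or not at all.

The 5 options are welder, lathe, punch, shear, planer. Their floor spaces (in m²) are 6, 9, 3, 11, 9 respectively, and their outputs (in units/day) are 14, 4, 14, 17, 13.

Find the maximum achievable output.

45

Take welder, punch, and shear: floor space 6 + 3 + 11 = 20 ≤ 28, output 14 + 14 + 17 = 45.
No feasible combination exceeds this.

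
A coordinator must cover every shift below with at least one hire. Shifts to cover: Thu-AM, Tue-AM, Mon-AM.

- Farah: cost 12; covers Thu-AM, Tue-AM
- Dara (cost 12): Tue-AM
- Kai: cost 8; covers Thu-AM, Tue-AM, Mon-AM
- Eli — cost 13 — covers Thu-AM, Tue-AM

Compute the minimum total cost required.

8

Kai alone covers Thu-AM, Tue-AM, Mon-AM — every shift.
Total cost: 8.
No cover costs less than 8.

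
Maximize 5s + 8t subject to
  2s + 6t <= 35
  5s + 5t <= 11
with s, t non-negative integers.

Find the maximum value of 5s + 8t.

(s,t)=(0,2): 2·0+6·2=12≤35, 5·0+5·2=10≤11, objective 16.
(s,t)=(1,1): 2·1+6·1=8≤35, 5·1+5·1=10≤11, objective 13.
(s,t)=(0,1): 2·0+6·1=6≤35, 5·0+5·1=5≤11, objective 8.
The best lattice point is (0,2), giving 16.

16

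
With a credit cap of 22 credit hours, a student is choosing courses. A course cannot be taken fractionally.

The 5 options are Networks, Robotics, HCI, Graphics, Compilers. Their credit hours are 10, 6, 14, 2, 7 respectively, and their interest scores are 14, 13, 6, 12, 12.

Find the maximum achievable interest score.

39

Allowing fractional choices, the relaxed optimum would be about 46.8, but courses are indivisible.
Networks + Graphics + Compilers: credit hours 10 + 2 + 7 = 19 ≤ 22, interest score 14 + 12 + 12 = 38.
Robotics + Graphics + Compilers: credit hours 6 + 2 + 7 = 15 ≤ 22, interest score 13 + 12 + 12 = 37.
Networks + Robotics + Graphics: credit hours 10 + 6 + 2 = 18 ≤ 22, interest score 14 + 13 + 12 = 39.
Best is Networks, Robotics, and Graphics with total interest score 39.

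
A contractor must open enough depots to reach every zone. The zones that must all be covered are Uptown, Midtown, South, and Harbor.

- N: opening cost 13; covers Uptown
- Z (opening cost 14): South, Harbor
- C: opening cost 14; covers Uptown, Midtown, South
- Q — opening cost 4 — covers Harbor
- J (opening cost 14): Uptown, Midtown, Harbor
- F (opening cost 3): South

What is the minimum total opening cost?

Choose J and F: together they cover Uptown, Midtown, South, Harbor — every zone.
Total opening cost: 14 + 3 = 17.

17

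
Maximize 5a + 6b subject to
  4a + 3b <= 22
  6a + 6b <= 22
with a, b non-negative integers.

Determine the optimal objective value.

18

The continuous relaxation peaks at (0, 3.67) with value 22.00; rounding to a feasible lattice point costs some objective.
(a,b)=(0,3): 4·0+3·3=9≤22, 6·0+6·3=18≤22, objective 18.
(a,b)=(1,2): 4·1+3·2=10≤22, 6·1+6·2=18≤22, objective 17.
(a,b)=(0,2): 4·0+3·2=6≤22, 6·0+6·2=12≤22, objective 12.
No feasible integer point exceeds 18.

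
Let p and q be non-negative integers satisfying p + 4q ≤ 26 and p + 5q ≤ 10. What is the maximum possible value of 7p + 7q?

(p,q)=(10,0): 1·10+4·0=10≤26, 1·10+5·0=10≤10, objective 70.
(p,q)=(9,0): 1·9+4·0=9≤26, 1·9+5·0=9≤10, objective 63.
The best lattice point is (10,0), giving 70.

70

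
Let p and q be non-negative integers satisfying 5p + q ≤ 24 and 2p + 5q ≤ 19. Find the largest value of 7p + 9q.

46

Relaxing integrality, the LP optimum is 49.13 at (p,q) = (4.39, 2.04), which is not an integer point.
(p,q)=(4,2): 5·4+1·2=22≤24, 2·4+5·2=18≤19, objective 46.
(p,q)=(3,2): 5·3+1·2=17≤24, 2·3+5·2=16≤19, objective 39.
(p,q)=(4,1): 5·4+1·1=21≤24, 2·4+5·1=13≤19, objective 37.
No feasible integer point exceeds 46.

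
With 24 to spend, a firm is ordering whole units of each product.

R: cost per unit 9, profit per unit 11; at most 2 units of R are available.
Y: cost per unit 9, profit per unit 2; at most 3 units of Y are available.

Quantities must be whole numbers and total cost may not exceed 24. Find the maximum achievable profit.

22

2×R: cost 18 ≤ 24, profit 2·11 = 22.
1×R and 1×Y: cost 18 ≤ 24, profit 1·11 + 1·2 = 13.
Best is 22.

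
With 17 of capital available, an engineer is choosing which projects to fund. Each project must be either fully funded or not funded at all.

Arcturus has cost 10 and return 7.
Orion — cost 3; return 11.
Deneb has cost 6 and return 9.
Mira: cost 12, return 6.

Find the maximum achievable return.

20

Allowing fractional choices, the relaxed optimum would be about 25.6, but projects are indivisible.
Orion + Deneb: cost 3 + 6 = 9 ≤ 17, return 11 + 9 = 20.
Arcturus + Orion: cost 10 + 3 = 13 ≤ 17, return 7 + 11 = 18.
Best is Orion and Deneb with total return 20.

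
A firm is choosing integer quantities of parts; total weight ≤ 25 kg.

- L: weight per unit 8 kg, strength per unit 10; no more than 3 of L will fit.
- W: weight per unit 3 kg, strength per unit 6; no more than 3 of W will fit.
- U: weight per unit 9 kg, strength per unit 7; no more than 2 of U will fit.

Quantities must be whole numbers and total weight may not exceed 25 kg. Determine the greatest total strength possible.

38

2×L and 3×W: weight 25 ≤ 25, strength 2·10 + 3·6 = 38.
2×L and 2×W: weight 22 ≤ 25, strength 2·10 + 2·6 = 32.
Best is 38.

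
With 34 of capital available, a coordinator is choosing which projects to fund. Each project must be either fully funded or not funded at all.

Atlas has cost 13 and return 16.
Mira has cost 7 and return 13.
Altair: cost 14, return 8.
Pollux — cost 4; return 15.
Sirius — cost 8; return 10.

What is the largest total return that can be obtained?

54

This is an integer program with binary decision variables.
Atlas + Mira + Pollux: cost 13 + 7 + 4 = 24 ≤ 34, return 16 + 13 + 15 = 44.
Atlas + Mira + Pollux + Sirius: cost 13 + 7 + 4 + 8 = 32 ≤ 34, return 16 + 13 + 15 + 10 = 54.
Mira + Altair + Pollux + Sirius: cost 7 + 14 + 4 + 8 = 33 ≤ 34, return 13 + 8 + 15 + 10 = 46.
Best is Atlas, Mira, Pollux, and Sirius with total return 54.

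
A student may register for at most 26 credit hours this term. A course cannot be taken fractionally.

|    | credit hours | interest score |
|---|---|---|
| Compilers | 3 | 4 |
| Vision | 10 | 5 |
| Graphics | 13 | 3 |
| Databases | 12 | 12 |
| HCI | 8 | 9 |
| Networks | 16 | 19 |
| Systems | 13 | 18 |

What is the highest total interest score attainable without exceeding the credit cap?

Take Compilers, HCI, and Systems: credit hours 3 + 8 + 13 = 24 ≤ 26, interest score 4 + 9 + 18 = 31.
No other feasible combination does better.

31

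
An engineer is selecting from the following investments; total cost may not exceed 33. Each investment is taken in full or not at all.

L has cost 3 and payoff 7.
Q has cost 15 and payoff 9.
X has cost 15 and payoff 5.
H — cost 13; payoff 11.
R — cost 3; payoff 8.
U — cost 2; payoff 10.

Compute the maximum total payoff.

L + Q + H + U: cost 3 + 15 + 13 + 2 = 33 ≤ 33, payoff 7 + 9 + 11 + 10 = 37.
L + H + R + U: cost 3 + 13 + 3 + 2 = 21 ≤ 33, payoff 7 + 11 + 8 + 10 = 36.
Q + H + R + U: cost 15 + 13 + 3 + 2 = 33 ≤ 33, payoff 9 + 11 + 8 + 10 = 38.
Best is Q, H, R, and U with total payoff 38.

38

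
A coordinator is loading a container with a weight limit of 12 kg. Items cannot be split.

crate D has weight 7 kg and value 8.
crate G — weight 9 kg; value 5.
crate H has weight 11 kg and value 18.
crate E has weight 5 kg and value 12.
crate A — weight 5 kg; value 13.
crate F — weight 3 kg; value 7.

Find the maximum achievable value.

Take crate E and crate A: weight 5 + 5 = 10 ≤ 12, value 12 + 13 = 25.
No other feasible combination does better.

25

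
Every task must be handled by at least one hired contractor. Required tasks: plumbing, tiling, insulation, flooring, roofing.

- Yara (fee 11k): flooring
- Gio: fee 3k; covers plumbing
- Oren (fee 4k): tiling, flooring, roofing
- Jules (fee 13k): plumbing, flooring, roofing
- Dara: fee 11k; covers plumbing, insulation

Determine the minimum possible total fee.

Choose Oren and Dara: together they cover plumbing, tiling, insulation, flooring, roofing — every task.
Total fee: 4 + 11 = 15.

15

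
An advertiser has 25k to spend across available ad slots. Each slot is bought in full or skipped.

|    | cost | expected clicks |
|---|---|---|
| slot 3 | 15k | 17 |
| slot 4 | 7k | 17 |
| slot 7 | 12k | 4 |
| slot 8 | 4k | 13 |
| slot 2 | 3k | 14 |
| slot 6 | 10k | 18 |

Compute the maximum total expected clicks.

62

slot 4 + slot 2 + slot 6: cost 7 + 3 + 10 = 20 ≤ 25, expected clicks 17 + 14 + 18 = 49.
slot 4 + slot 8 + slot 2 + slot 6: cost 7 + 4 + 3 + 10 = 24 ≤ 25, expected clicks 17 + 13 + 14 + 18 = 62.
Best is slot 4, slot 8, slot 2, and slot 6 with total expected clicks 62.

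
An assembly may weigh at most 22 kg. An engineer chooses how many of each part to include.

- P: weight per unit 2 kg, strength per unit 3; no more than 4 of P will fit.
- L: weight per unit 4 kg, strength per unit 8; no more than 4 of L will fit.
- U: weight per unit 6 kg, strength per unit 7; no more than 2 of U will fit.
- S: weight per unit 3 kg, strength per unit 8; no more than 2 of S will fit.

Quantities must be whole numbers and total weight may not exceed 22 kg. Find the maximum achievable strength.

This is a bounded integer knapsack.
Take 4×L and 2×S: weight 22 ≤ 22, strength 4·8 + 2·8 = 48.
S has the best ratio (8/3) and is taken to its limit of 2; remaining capacity is filled optimally with the others.

48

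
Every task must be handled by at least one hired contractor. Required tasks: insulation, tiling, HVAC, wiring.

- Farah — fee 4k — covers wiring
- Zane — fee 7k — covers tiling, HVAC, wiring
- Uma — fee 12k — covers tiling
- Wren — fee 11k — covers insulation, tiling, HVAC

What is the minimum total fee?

The greedy cost-per-new-task heuristic would pick Zane and Wren for 18, but a cheaper cover exists.
Choose Farah and Wren: together they cover insulation, tiling, HVAC, wiring — every task.
Total fee: 4 + 11 = 15.
No cover costs less than 15.

15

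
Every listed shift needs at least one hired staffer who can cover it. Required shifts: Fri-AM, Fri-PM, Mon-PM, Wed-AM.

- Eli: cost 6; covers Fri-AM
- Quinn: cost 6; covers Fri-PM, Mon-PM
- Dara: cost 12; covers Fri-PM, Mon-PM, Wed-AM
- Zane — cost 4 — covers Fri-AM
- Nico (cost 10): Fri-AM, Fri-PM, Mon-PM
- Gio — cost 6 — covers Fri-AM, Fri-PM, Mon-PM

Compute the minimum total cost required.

16

The greedy cost-per-new-shift heuristic would pick Gio and Dara for 18, but a cheaper cover exists.
Choose Dara and Zane: together they cover Fri-AM, Fri-PM, Mon-PM, Wed-AM — every shift.
Total cost: 12 + 4 = 16.
No cover costs less than 16.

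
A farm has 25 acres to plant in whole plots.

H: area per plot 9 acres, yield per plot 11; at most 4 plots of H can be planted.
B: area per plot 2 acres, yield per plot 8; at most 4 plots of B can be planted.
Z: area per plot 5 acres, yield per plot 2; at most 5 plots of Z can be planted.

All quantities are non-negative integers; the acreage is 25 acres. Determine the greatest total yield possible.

46

This is a bounded integer knapsack.
B has the best ratio (8/2); taking only B gives at most 4×8 = 32 (stopped by the supply cap of 4).
Mixing does better — 2×H and 3×B: area 24 ≤ 25, yield 2·11 + 3·8 = 46.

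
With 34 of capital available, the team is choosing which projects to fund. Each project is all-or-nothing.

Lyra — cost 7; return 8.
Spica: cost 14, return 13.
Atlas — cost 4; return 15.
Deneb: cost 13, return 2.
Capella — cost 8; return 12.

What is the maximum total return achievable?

Allowing fractional choices, the relaxed optimum would be about 48.2, but projects are indivisible.
Lyra + Spica + Atlas + Capella: cost 7 + 14 + 4 + 8 = 33 ≤ 34, return 8 + 13 + 15 + 12 = 48.
Spica + Atlas + Capella: cost 14 + 4 + 8 = 26 ≤ 34, return 13 + 15 + 12 = 40.
Best is Lyra, Spica, Atlas, and Capella with total return 48.

48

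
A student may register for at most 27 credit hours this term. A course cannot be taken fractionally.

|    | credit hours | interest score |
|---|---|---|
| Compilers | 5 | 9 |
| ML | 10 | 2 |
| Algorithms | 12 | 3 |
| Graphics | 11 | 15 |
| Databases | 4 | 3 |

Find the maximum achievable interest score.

27

Compilers + ML + Graphics: credit hours 5 + 10 + 11 = 26 ≤ 27, interest score 9 + 2 + 15 = 26.
Compilers + Graphics: credit hours 5 + 11 = 16 ≤ 27, interest score 9 + 15 = 24.
Compilers + Graphics + Databases: credit hours 5 + 11 + 4 = 20 ≤ 27, interest score 9 + 15 + 3 = 27.
Best is Compilers, Graphics, and Databases with total interest score 27.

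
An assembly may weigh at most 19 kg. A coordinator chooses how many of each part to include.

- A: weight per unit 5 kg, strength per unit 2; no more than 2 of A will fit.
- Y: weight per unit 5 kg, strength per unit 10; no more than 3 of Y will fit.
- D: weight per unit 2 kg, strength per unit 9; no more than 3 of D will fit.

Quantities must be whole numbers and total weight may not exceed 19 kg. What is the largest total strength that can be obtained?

D has the best ratio (9/2); taking only D gives at most 3×9 = 27 (stopped by the supply cap of 3).
Mixing does better — 3×Y and 2×D: weight 19 ≤ 19, strength 3·10 + 2·9 = 48.

48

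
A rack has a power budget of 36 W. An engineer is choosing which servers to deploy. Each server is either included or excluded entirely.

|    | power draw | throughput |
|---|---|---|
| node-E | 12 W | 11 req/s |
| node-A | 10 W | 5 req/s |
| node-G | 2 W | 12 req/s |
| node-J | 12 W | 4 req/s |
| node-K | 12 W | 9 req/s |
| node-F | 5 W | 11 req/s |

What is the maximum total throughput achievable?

43

node-E + node-A + node-G + node-F: power draw 12 + 10 + 2 + 5 = 29 ≤ 36, throughput 11 + 5 + 12 + 11 = 39.
node-E + node-G + node-K + node-F: power draw 12 + 2 + 12 + 5 = 31 ≤ 36, throughput 11 + 12 + 9 + 11 = 43.
node-E + node-G + node-J + node-F: power draw 12 + 2 + 12 + 5 = 31 ≤ 36, throughput 11 + 12 + 4 + 11 = 38.
Best is node-E, node-G, node-K, and node-F with total throughput 43.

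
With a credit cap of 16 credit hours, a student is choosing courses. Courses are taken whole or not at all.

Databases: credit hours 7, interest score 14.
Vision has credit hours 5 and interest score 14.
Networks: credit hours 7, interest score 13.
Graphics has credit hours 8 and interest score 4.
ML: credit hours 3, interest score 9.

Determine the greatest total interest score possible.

37

Allowing fractional choices, the relaxed optimum would be about 38.9, but courses are indivisible.
Vision + Networks + ML: credit hours 5 + 7 + 3 = 15 ≤ 16, interest score 14 + 13 + 9 = 36.
Databases + Vision + ML: credit hours 7 + 5 + 3 = 15 ≤ 16, interest score 14 + 14 + 9 = 37.
Databases + Vision: credit hours 7 + 5 = 12 ≤ 16, interest score 14 + 14 = 28.
Best is Databases, Vision, and ML with total interest score 37.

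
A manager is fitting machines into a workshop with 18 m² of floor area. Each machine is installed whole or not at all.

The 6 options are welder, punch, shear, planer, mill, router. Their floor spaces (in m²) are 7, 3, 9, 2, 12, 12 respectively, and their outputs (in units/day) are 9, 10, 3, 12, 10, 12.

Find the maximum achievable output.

34

Allowing fractional choices, the relaxed optimum would be about 37.0, but machines are indivisible.
punch + planer + router: floor space 3 + 2 + 12 = 17 ≤ 18, output 10 + 12 + 12 = 34.
welder + punch + planer: floor space 7 + 3 + 2 = 12 ≤ 18, output 9 + 10 + 12 = 31.
punch + planer + mill: floor space 3 + 2 + 12 = 17 ≤ 18, output 10 + 12 + 10 = 32.
Best is punch, planer, and router with total output 34.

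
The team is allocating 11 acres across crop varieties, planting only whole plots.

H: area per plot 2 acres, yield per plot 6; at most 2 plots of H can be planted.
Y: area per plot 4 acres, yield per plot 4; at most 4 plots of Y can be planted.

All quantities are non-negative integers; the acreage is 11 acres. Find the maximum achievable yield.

2×H and 1×Y: area 8 ≤ 11, yield 2·6 + 1·4 = 16.
1×H and 2×Y: area 10 ≤ 11, yield 1·6 + 2·4 = 14.
Best is 16.

16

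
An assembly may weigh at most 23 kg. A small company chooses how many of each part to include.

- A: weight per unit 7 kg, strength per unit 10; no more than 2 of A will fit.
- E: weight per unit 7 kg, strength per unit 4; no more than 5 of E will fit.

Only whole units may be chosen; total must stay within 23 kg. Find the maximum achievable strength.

24

A has the best ratio (10/7); taking only A gives at most 2×10 = 20 (stopped by the supply cap of 2).
Mixing does better — 2×A and 1×E: weight 21 ≤ 23, strength 2·10 + 1·4 = 24.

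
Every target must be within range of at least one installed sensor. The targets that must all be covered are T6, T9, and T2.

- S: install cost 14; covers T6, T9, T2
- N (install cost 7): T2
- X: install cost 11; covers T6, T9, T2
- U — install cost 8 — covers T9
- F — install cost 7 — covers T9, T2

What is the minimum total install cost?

11

This is a weighted set-cover instance.
X alone covers T6, T9, T2 — every target.
Total install cost: 11.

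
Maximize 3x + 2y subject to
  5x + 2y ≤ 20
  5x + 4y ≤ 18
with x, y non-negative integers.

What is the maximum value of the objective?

10

(x,y)=(2,2): 5·2+2·2=14≤20, 5·2+4·2=18≤18, objective 10.
(x,y)=(3,0): 5·3+2·0=15≤20, 5·3+4·0=15≤18, objective 9.
(x,y)=(1,3): 5·1+2·3=11≤20, 5·1+4·3=17≤18, objective 9.
(x,y)=(2,1): 5·2+2·1=12≤20, 5·2+4·1=14≤18, objective 8.
No feasible integer point exceeds 10.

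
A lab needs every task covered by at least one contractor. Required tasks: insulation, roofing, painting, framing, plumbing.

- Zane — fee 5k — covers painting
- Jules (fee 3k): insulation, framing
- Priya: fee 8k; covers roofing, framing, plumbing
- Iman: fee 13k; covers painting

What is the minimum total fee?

Choose Zane, Jules, and Priya: together they cover insulation, roofing, painting, framing, plumbing — every task.
Total fee: 5 + 3 + 8 = 16.
No cover costs less than 16.

16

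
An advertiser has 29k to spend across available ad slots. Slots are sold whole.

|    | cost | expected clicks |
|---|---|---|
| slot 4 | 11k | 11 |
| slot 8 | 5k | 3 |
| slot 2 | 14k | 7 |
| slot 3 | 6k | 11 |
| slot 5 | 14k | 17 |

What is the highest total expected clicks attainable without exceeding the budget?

Take slot 8, slot 3, and slot 5: cost 5 + 6 + 14 = 25 ≤ 29, expected clicks 3 + 11 + 17 = 31.
No other feasible combination does better.

31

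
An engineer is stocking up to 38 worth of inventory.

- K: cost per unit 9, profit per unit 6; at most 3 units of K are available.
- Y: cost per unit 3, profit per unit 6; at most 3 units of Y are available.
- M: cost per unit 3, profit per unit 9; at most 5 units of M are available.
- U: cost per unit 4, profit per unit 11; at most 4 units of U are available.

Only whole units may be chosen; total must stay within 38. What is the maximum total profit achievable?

M has the best ratio (9/3); taking only M gives at most 5×9 = 45 (stopped by the supply cap of 5).
Mixing does better — 2×Y, 5×M, and 4×U: cost 37 ≤ 38, profit 2·6 + 5·9 + 4·11 = 101.

101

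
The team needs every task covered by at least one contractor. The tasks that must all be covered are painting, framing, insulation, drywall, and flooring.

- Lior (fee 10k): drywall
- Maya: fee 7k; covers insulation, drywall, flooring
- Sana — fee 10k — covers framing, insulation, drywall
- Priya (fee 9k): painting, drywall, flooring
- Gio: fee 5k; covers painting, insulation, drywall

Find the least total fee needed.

19

The greedy cost-per-new-task heuristic would pick Gio, Maya, and Sana for 22, but a cheaper cover exists.
Choose Sana and Priya: together they cover painting, framing, insulation, drywall, flooring — every task.
Total fee: 10 + 9 = 19.
No cover costs less than 19.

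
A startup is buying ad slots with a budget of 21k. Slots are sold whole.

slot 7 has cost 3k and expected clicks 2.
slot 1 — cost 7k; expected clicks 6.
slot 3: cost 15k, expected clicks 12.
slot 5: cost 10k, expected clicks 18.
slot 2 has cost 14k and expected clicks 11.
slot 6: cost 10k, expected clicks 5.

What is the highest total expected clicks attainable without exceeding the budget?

slot 5 + slot 6: cost 10 + 10 = 20 ≤ 21, expected clicks 18 + 5 = 23.
slot 7 + slot 1 + slot 5: cost 3 + 7 + 10 = 20 ≤ 21, expected clicks 2 + 6 + 18 = 26.
slot 1 + slot 5: cost 7 + 10 = 17 ≤ 21, expected clicks 6 + 18 = 24.
Best is slot 7, slot 1, and slot 5 with total expected clicks 26.

26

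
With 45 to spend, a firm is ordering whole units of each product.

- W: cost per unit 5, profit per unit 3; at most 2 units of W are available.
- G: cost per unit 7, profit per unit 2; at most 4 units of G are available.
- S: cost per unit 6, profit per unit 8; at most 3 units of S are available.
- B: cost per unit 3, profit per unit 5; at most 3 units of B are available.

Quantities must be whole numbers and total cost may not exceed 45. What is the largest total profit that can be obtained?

B has the best ratio (5/3); taking only B gives at most 3×5 = 15 (stopped by the supply cap of 3).
Mixing does better — 2×W, 1×G, 3×S, and 3×B: cost 44 ≤ 45, profit 2·3 + 1·2 + 3·8 + 3·5 = 47.

47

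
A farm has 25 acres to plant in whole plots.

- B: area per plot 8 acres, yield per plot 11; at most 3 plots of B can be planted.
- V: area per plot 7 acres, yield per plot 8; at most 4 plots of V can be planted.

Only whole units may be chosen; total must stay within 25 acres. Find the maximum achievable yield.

33

This is a bounded integer knapsack.
3×B: area 24 ≤ 25, yield 3·11 = 33.
2×B and 1×V: area 23 ≤ 25, yield 2·11 + 1·8 = 30.
Best is 33.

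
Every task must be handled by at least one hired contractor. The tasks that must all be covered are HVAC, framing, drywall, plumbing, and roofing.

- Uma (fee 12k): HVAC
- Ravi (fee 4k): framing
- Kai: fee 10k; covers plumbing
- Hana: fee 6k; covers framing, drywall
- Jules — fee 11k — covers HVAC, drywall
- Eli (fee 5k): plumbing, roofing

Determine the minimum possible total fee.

The greedy cost-per-new-task heuristic would pick Eli, Hana, and Jules for 22, but a cheaper cover exists.
Choose Ravi, Jules, and Eli: together they cover HVAC, framing, drywall, plumbing, roofing — every task.
Total fee: 4 + 11 + 5 = 20.
No cover costs less than 20.

20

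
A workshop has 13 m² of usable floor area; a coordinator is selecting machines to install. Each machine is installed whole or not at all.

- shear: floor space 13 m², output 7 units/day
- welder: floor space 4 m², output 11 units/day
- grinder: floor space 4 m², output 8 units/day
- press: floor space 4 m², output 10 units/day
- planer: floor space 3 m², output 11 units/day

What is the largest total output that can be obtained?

32

welder + press + planer: floor space 4 + 4 + 3 = 11 ≤ 13, output 11 + 10 + 11 = 32.
grinder + press + planer: floor space 4 + 4 + 3 = 11 ≤ 13, output 8 + 10 + 11 = 29.
welder + grinder + planer: floor space 4 + 4 + 3 = 11 ≤ 13, output 11 + 8 + 11 = 30.
Best is welder, press, and planer with total output 32.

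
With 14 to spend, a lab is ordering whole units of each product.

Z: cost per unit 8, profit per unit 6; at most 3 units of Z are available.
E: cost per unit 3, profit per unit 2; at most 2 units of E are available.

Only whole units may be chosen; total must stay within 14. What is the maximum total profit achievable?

This is a bounded integer knapsack.
Take 1×Z and 2×E: cost 14 ≤ 14, profit 1·6 + 2·2 = 10.
No other integer combination yields more.

10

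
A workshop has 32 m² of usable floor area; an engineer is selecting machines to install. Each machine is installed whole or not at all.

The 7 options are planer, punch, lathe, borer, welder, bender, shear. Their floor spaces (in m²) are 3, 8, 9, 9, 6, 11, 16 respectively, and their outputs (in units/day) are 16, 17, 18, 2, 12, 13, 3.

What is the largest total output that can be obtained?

Allowing fractional choices, the relaxed optimum would be about 70.1, but machines are indivisible.
planer + lathe + welder + bender: floor space 3 + 9 + 6 + 11 = 29 ≤ 32, output 16 + 18 + 12 + 13 = 59.
planer + punch + lathe + welder: floor space 3 + 8 + 9 + 6 = 26 ≤ 32, output 16 + 17 + 18 + 12 = 63.
planer + punch + lathe + bender: floor space 3 + 8 + 9 + 11 = 31 ≤ 32, output 16 + 17 + 18 + 13 = 64.
Best is planer, punch, lathe, and bender with total output 64.

64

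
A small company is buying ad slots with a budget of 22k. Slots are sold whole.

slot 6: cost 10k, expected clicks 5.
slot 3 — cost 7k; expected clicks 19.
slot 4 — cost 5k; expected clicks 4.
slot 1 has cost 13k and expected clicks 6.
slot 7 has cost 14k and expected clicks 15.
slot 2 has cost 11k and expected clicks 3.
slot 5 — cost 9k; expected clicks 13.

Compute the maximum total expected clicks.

36

Treat it as a binary knapsack problem.
Allowing fractional choices, the relaxed optimum would be about 38.4, but ad slots are indivisible.
slot 3 + slot 7: cost 7 + 14 = 21 ≤ 22, expected clicks 19 + 15 = 34.
slot 3 + slot 4 + slot 5: cost 7 + 5 + 9 = 21 ≤ 22, expected clicks 19 + 4 + 13 = 36.
Best is slot 3, slot 4, and slot 5 with total expected clicks 36.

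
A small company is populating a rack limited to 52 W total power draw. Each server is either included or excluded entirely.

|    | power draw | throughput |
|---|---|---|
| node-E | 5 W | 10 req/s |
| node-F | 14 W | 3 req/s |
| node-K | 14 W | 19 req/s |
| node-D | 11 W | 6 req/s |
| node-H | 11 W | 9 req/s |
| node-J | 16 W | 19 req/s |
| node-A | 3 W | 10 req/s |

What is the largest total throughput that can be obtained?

67

node-E + node-K + node-H + node-J + node-A: power draw 5 + 14 + 11 + 16 + 3 = 49 ≤ 52, throughput 10 + 19 + 9 + 19 + 10 = 67.
node-E + node-K + node-D + node-J + node-A: power draw 5 + 14 + 11 + 16 + 3 = 49 ≤ 52, throughput 10 + 19 + 6 + 19 + 10 = 64.
Best is node-E, node-K, node-H, node-J, and node-A with total throughput 67.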